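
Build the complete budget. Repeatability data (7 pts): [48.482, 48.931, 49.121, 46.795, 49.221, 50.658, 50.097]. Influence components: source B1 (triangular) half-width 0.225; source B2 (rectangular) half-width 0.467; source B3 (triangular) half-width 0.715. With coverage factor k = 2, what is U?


mean = (48.482 + 48.931 + 49.121 + 46.795 + 49.221 + 50.658 + 50.097) / 7 = 49.04357143
s = sqrt(sum((x - mean)^2)/(n-1)) = 1.234077
u_A = s / sqrt(n) = 1.234077 / sqrt(7) = 0.46643726
u_B1 = 0.225 / sqrt(6) = 0.091855865
u_B2 = 0.467 / sqrt(3) = 0.26962258
u_B3 = 0.715 / sqrt(6) = 0.29189753
uc = sqrt(0.46643726^2 + 0.091855865^2 + 0.26962258^2 + 0.29189753^2) = 0.61959803
U = k * uc = 2 * 0.61959803
U = 1.2392

1.2392


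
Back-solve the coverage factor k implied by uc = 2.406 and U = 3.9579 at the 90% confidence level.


k = U / uc
k = 3.9579 / 2.406
k = 1.645

1.645


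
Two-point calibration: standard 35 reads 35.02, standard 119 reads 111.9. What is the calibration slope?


slope = (y2 - y1) / (x2 - x1)
= (111.9 - 35.02) / (119 - 35)
= 76.8800 / 84
= 0.9152

0.9152


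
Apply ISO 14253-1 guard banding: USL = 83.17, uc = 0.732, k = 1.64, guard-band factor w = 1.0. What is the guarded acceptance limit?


U = k * uc = 1.64 * 0.732 = 1.20048
guard band g = w * U = 1.0 * 1.20048 = 1.20048
AL = USL - g = 83.17 - 1.20048
AL = 81.9695

81.9695


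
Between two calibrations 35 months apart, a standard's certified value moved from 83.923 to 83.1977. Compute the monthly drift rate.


rate = (v2 - v1) / months
= (83.1977 - 83.923) / 35
= -0.7253 / 35
= -0.0207

-0.0207


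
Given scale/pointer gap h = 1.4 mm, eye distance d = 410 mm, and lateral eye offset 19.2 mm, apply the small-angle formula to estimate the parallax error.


error = h * offset / d
= 1.4 * 19.2 / 410
= 0.0656

0.0656


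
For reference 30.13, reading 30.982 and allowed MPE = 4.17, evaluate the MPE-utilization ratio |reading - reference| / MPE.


e = indication - reference = 30.982 - 30.13 = 0.8520
|e| = 0.8520
ratio = |e| / MPE = 0.8520 / 4.17
ratio = 0.2043

0.2043


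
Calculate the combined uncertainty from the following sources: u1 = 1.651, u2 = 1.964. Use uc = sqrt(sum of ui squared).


uc = sqrt(1.651^2 + 1.964^2)
uc = sqrt(6.583097)
uc = 2.5658

2.5658


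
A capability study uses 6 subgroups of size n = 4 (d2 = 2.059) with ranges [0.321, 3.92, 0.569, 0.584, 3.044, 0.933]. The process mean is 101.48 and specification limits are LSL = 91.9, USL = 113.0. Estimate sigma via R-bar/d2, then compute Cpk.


R_bar = (0.321 + 3.92 + 0.569 + 0.584 + 3.044 + 0.933) / 6 = 1.5618333
sigma = R_bar / d2 = 1.5618333 / 2.059 = 0.75853973
Cp = (USL - LSL)/(6*sigma) = (113.0 - 91.9)/(6*0.75853973) = 4.6361
Cpu = (113.0 - 101.48)/(3*0.75853973) = 5.0624
Cpl = (101.48 - 91.9)/(3*0.75853973) = 4.2098
Cpk = min(Cpu, Cpl) = 4.2098

4.2098


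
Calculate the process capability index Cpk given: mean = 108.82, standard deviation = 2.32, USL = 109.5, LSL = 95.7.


Cpu = (USL - mean) / (3*sigma) = (109.5 - 108.82) / (3*2.32) = 0.0977
Cpl = (mean - LSL) / (3*sigma) = (108.82 - 95.7) / (3*2.32) = 1.8851
Cpk = min(Cpu, Cpl) = 0.0977

0.0977


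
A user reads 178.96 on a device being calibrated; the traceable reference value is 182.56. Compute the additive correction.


Correction = standard - reading
= 182.56 - 178.96
= 3.6000

3.6000


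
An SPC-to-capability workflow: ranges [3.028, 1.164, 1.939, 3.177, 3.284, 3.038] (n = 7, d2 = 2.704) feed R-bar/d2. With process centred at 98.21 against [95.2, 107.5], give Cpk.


R_bar = (3.028 + 1.164 + 1.939 + 3.177 + 3.284 + 3.038) / 6 = 2.605
sigma = R_bar / d2 = 2.605 / 2.704 = 0.96338757
Cp = (USL - LSL)/(6*sigma) = (107.5 - 95.2)/(6*0.96338757) = 2.1279
Cpu = (107.5 - 98.21)/(3*0.96338757) = 3.2144
Cpl = (98.21 - 95.2)/(3*0.96338757) = 1.0415
Cpk = min(Cpu, Cpl) = 1.0415

1.0415


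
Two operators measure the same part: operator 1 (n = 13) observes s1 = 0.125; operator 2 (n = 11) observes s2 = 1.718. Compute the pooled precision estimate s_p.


s_p = sqrt(((n1-1)*s1^2 + (n2-1)*s2^2) / (n1+n2-2))
numerator = (13-1)*0.125^2 + (11-1)*1.718^2 = 0.1875 + 29.51524 = 29.70274
denominator = 13 + 11 - 2 = 22
s_p^2 = 29.70274 / 22 = 1.3501245
s_p = sqrt(1.3501245) = 1.1619

1.1619


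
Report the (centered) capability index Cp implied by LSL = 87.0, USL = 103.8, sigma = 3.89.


Cp = (USL - LSL) / (6 * sigma)
= (103.8 - 87.0) / (6 * 3.89)
= 16.8000 / 23.3400
= 0.7198

0.7198


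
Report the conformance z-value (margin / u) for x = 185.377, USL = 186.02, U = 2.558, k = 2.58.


u = U / k = 2.558 / 2.58 = 0.99147287
margin = |USL - x| = |186.02 - 185.377| = 0.643
z = margin / u = 0.643 / 0.99147287
z = 0.6485

0.6485


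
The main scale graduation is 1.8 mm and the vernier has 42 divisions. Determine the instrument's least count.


LC = MSD / n_div
= 1.8 / 42
= 0.0429

0.0429


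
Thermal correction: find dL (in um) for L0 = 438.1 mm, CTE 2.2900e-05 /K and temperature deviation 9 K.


dL = L * alpha * dT
= 438.1 * 2.2900e-05 * 9
= 0.0902924 mm
dL_um = 0.0902924 * 1000 = 90.2924 um

90.2924


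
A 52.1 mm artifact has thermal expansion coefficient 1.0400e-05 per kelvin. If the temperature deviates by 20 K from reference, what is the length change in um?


dL = L * alpha * dT
= 52.1 * 1.0400e-05 * 20
= 0.0108368 mm
dL_um = 0.0108368 * 1000 = 10.8368 um

10.8368


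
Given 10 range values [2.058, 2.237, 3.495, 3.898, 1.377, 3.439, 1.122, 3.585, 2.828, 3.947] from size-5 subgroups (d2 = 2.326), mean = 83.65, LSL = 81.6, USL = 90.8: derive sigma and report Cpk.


R_bar = (2.058 + 2.237 + 3.495 + 3.898 + 1.377 + 3.439 + 1.122 + 3.585 + 2.828 + 3.947) / 10 = 2.7986
sigma = R_bar / d2 = 2.7986 / 2.326 = 1.2031814
Cp = (USL - LSL)/(6*sigma) = (90.8 - 81.6)/(6*1.2031814) = 1.2744
Cpu = (90.8 - 83.65)/(3*1.2031814) = 1.9809
Cpl = (83.65 - 81.6)/(3*1.2031814) = 0.5679
Cpk = min(Cpu, Cpl) = 0.5679

0.5679


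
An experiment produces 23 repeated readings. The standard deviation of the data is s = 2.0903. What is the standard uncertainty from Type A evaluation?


u_A = s / sqrt(n)
u_A = 2.0903 / sqrt(23)
u_A = 2.0903 / 4.7958315
u_A = 0.4359

0.4359


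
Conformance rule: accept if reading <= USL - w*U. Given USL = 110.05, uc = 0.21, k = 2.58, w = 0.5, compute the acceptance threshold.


U = k * uc = 2.58 * 0.21 = 0.5418
guard band g = w * U = 0.5 * 0.5418 = 0.2709
AL = USL - g = 110.05 - 0.2709
AL = 109.7791

109.7791


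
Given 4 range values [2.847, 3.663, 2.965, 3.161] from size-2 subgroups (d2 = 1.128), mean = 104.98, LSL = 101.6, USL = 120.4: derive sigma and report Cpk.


R_bar = (2.847 + 3.663 + 2.965 + 3.161) / 4 = 3.159
sigma = R_bar / d2 = 3.159 / 1.128 = 2.8005319
Cp = (USL - LSL)/(6*sigma) = (120.4 - 101.6)/(6*2.8005319) = 1.1188
Cpu = (120.4 - 104.98)/(3*2.8005319) = 1.8354
Cpl = (104.98 - 101.6)/(3*2.8005319) = 0.4023
Cpk = min(Cpu, Cpl) = 0.4023

0.4023


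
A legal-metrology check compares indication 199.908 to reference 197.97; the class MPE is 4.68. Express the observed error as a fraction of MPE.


e = indication - reference = 199.908 - 197.97 = 1.9380
|e| = 1.9380
ratio = |e| / MPE = 1.9380 / 4.68
ratio = 0.4141

0.4141


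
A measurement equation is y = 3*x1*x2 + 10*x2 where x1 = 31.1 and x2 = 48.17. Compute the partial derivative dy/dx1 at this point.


y = 3*x1*x2 + 10*x2
dy/dx1 = 3*x2
Evaluate at x2 = 48.17: c1 = 3 * 48.17
c1 = 144.5100

144.5100


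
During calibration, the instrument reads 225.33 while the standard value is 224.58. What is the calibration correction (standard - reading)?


Correction = standard - reading
= 224.58 - 225.33
= -0.7500

-0.7500


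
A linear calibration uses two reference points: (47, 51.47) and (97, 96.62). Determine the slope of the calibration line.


slope = (y2 - y1) / (x2 - x1)
= (96.62 - 51.47) / (97 - 47)
= 45.1500 / 50
= 0.9030

0.9030


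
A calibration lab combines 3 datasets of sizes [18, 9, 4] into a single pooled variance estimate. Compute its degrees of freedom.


nu = sum_i (n_i - 1)
nu = ((18 - 1) + (9 - 1) + (4 - 1))
nu = 17 + 8 + 3
nu = 28

28


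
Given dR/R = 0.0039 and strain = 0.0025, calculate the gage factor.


GF = (dR/R) / epsilon
= 0.0039 / 0.0025
= 1.5600

1.5600


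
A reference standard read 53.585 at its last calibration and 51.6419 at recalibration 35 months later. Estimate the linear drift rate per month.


rate = (v2 - v1) / months
= (51.6419 - 53.585) / 35
= -1.9431 / 35
= -0.0555

-0.0555


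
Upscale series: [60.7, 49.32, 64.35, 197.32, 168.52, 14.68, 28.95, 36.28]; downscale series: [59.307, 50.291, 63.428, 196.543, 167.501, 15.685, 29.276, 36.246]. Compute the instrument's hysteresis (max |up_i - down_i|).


|60.7 - 59.307| = 1.3930
|49.32 - 50.291| = 0.9710
|64.35 - 63.428| = 0.9220
|197.32 - 196.543| = 0.7770
|168.52 - 167.501| = 1.0190
|14.68 - 15.685| = 1.0050
|28.95 - 29.276| = 0.3260
|36.28 - 36.246| = 0.0340
hysteresis = max(diffs) = 1.3930

1.3930


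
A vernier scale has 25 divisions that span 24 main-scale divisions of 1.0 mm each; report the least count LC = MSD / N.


LC = MSD / n_div
= 1.0 / 25
= 0.0400

0.0400


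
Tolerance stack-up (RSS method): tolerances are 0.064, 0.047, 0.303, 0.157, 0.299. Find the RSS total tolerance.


RSS = sqrt(0.064^2 + 0.047^2 + 0.303^2 + 0.157^2 + 0.299^2)
= sqrt(0.212164)
= 0.4606

0.4606


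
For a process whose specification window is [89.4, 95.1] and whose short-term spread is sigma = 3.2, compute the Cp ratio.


Cp = (USL - LSL) / (6 * sigma)
= (95.1 - 89.4) / (6 * 3.2)
= 5.7000 / 19.2000
= 0.2969

0.2969


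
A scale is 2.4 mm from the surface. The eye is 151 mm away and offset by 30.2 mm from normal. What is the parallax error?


error = h * offset / d
= 2.4 * 30.2 / 151
= 0.4800

0.4800


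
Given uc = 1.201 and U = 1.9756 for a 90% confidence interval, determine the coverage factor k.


k = U / uc
k = 1.9756 / 1.201
k = 1.645

1.645


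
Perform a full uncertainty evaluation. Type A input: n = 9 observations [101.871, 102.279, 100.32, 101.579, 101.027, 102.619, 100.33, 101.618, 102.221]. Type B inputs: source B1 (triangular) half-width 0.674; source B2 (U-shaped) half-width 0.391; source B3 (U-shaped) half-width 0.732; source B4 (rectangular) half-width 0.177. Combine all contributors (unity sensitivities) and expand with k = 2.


mean = (101.871 + 102.279 + 100.32 + 101.579 + 101.027 + 102.619 + 100.33 + 101.618 + 102.221) / 9 = 101.5404444
s = sqrt(sum((x - mean)^2)/(n-1)) = 0.82968038
u_A = s / sqrt(n) = 0.82968038 / sqrt(9) = 0.27656013
u_B1 = 0.674 / sqrt(6) = 0.27515935
u_B2 = 0.391 / sqrt(2) = 0.27647875
u_B3 = 0.732 / sqrt(2) = 0.51760216
u_B4 = 0.177 / sqrt(3) = 0.102191
uc = sqrt(0.27656013^2 + 0.27515935^2 + 0.27647875^2 + 0.51760216^2 + 0.102191^2) = 0.71203488
U = k * uc = 2 * 0.71203488
U = 1.4241

1.4241


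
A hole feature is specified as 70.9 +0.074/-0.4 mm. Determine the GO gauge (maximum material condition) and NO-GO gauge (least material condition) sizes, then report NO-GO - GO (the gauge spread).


GO = nominal - lower_tol (smallest hole = maximum material condition)
GO = 70.9 - 0.4 = 70.5
NO-GO = nominal + upper_tol (largest hole = least material condition)
NO-GO = 70.9 + 0.074 = 70.974
spread = NO-GO - GO = 70.974 - 70.5 = 0.4740

0.4740


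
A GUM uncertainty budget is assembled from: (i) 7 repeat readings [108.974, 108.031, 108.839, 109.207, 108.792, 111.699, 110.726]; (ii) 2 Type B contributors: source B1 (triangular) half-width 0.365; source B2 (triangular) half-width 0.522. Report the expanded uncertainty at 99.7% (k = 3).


mean = (108.974 + 108.031 + 108.839 + 109.207 + 108.792 + 111.699 + 110.726) / 7 = 109.4668571
s = sqrt(sum((x - mean)^2)/(n-1)) = 1.2773448
u_A = s / sqrt(n) = 1.2773448 / sqrt(7) = 0.48279095
u_B1 = 0.365 / sqrt(6) = 0.14901063
u_B2 = 0.522 / sqrt(6) = 0.21310561
uc = sqrt(0.48279095^2 + 0.14901063^2 + 0.21310561^2) = 0.548366
U = k * uc = 3 * 0.548366
U = 1.6451

1.6451


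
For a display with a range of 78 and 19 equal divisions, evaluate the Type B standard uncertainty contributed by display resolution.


resolution = range / divisions
resolution = 78 / 19 = 4.1052632
u_res = resolution / (2*sqrt(3))
u_res = 4.1052632 / 3.4641016
u_res = 1.1851

1.1851


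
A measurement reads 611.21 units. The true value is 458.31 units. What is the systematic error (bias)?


Systematic error = measured - true
= 611.21 - 458.31
= 152.9000

152.9000


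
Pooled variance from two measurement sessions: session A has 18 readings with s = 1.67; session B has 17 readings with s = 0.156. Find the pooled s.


s_p = sqrt(((n1-1)*s1^2 + (n2-1)*s2^2) / (n1+n2-2))
numerator = (18-1)*1.67^2 + (17-1)*0.156^2 = 47.4113 + 0.389376 = 47.800676
denominator = 18 + 17 - 2 = 33
s_p^2 = 47.800676 / 33 = 1.4485053
s_p = sqrt(1.4485053) = 1.2035

1.2035


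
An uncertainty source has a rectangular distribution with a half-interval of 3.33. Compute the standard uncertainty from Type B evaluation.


u_B = half_width / sqrt(3)
u_B = 3.33 / 1.7320508
u_B = 1.9226

1.9226


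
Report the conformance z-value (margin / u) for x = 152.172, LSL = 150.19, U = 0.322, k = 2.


u = U / k = 0.322 / 2 = 0.161
margin = |LSL - x| = |150.19 - 152.172| = 1.982
z = margin / u = 1.982 / 0.161
z = 12.3106

12.3106


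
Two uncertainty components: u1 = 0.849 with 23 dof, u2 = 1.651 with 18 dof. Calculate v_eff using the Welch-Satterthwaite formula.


uc = sqrt(u1^2 + u2^2) = sqrt(0.849^2 + 1.651^2) = 1.8565026
v_eff = uc^4 / (u1^4/v1 + u2^4/v2)
= 1.8565026^4 / (0.849^4/23 + 1.651^4/18)
= 11.879065 / 0.43536659
v_eff = 27.2852

27.2852


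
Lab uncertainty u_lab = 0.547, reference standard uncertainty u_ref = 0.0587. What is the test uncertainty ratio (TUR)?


TUR = u_lab / u_ref
= 0.547 / 0.0587
= 9.3186

9.3186


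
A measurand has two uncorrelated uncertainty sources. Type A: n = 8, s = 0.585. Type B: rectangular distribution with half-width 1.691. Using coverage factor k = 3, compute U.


u_A = s / sqrt(n) = 0.585 / sqrt(8) = 0.20682873
u_B = half_width / sqrt(3) = 1.691 / sqrt(3) = 0.97629931
uc = sqrt(u_A^2 + u_B^2) = sqrt(0.20682873^2 + 0.97629931^2) = 0.99796717
U = k * uc = 3 * 0.99796717
U = 2.9939

2.9939


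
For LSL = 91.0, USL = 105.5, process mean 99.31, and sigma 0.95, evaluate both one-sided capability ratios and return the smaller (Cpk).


Cpu = (USL - mean) / (3*sigma) = (105.5 - 99.31) / (3*0.95) = 2.1719
Cpl = (mean - LSL) / (3*sigma) = (99.31 - 91.0) / (3*0.95) = 2.9158
Cpk = min(Cpu, Cpl) = 2.1719

2.1719


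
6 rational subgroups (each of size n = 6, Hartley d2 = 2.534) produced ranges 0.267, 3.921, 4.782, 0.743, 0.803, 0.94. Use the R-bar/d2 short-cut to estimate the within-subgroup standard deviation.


R_bar = (0.267 + 3.921 + 4.782 + 0.743 + 0.803 + 0.94) / 6
R_bar = 11.456 / 6 = 1.9093333
sigma_hat = R_bar / d2 = 1.9093333 / 2.534 = 0.7535

0.7535


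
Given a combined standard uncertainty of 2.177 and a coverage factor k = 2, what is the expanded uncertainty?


U = k * uc
U = 2 * 2.177
U = 4.3540

4.3540


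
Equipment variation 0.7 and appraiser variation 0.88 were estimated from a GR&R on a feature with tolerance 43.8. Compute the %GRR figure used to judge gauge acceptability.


GRR = sqrt(EV^2 + AV^2) = sqrt(0.7^2 + 0.88^2) = 1.1244554
%GRR = GRR / tol * 100 = 1.1244554 / 43.8 * 100
%GRR = 2.5672

2.5672


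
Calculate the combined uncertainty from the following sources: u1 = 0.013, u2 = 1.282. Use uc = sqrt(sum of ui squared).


uc = sqrt(0.013^2 + 1.282^2)
uc = sqrt(1.643693)
uc = 1.2821

1.2821


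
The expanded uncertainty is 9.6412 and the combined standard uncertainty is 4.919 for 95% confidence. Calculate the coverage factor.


k = U / uc
k = 9.6412 / 4.919
k = 1.96

1.96


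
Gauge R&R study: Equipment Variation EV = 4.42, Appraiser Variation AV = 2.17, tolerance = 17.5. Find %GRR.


GRR = sqrt(EV^2 + AV^2) = sqrt(4.42^2 + 2.17^2) = 4.9239517
%GRR = GRR / tol * 100 = 4.9239517 / 17.5 * 100
%GRR = 28.1369

28.1369


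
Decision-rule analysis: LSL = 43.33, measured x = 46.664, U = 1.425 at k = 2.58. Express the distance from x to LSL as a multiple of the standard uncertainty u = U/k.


u = U / k = 1.425 / 2.58 = 0.55232558
margin = |LSL - x| = |43.33 - 46.664| = 3.334
z = margin / u = 3.334 / 0.55232558
z = 6.0363

6.0363


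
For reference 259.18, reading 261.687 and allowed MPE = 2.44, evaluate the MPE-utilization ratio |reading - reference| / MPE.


e = indication - reference = 261.687 - 259.18 = 2.5070
|e| = 2.5070
ratio = |e| / MPE = 2.5070 / 2.44
ratio = 1.0275

1.0275


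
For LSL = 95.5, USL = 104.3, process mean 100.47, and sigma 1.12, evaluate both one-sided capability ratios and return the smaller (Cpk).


Cpu = (USL - mean) / (3*sigma) = (104.3 - 100.47) / (3*1.12) = 1.1399
Cpl = (mean - LSL) / (3*sigma) = (100.47 - 95.5) / (3*1.12) = 1.4792
Cpk = min(Cpu, Cpl) = 1.1399

1.1399


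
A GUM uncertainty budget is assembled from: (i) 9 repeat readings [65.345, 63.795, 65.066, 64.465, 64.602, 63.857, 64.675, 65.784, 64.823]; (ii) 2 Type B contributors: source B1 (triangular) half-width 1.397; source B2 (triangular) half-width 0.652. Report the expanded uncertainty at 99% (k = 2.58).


mean = (65.345 + 63.795 + 65.066 + 64.465 + 64.602 + 63.857 + 64.675 + 65.784 + 64.823) / 9 = 64.71244444
s = sqrt(sum((x - mean)^2)/(n-1)) = 0.64555211
u_A = s / sqrt(n) = 0.64555211 / sqrt(9) = 0.21518404
u_B1 = 1.397 / sqrt(6) = 0.57032286
u_B2 = 0.652 / sqrt(6) = 0.26617789
uc = sqrt(0.21518404^2 + 0.57032286^2 + 0.26617789^2) = 0.66514886
U = k * uc = 2.58 * 0.66514886
U = 1.7161

1.7161


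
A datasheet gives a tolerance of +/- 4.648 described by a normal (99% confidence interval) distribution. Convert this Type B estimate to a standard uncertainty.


u_B = half_width / 2.576
u_B = 4.648 / 2.576
u_B = 1.8043

1.8043


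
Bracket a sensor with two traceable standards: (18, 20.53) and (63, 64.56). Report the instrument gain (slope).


slope = (y2 - y1) / (x2 - x1)
= (64.56 - 20.53) / (63 - 18)
= 44.0300 / 45
= 0.9784

0.9784


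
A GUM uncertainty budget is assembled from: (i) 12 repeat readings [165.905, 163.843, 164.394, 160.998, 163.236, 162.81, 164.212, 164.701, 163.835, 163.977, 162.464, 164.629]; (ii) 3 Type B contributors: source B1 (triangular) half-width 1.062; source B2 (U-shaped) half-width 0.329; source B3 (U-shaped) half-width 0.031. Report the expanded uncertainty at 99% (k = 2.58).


mean = (165.905 + 163.843 + 164.394 + 160.998 + 163.236 + 162.81 + 164.212 + 164.701 + 163.835 + 163.977 + 162.464 + 164.629) / 12 = 163.7503333
s = sqrt(sum((x - mean)^2)/(n-1)) = 1.2574051
u_A = s / sqrt(n) = 1.2574051 / sqrt(12) = 0.36298159
u_B1 = 1.062 / sqrt(6) = 0.43355968
u_B2 = 0.329 / sqrt(2) = 0.23263813
u_B3 = 0.031 / sqrt(2) = 0.02192031
uc = sqrt(0.36298159^2 + 0.43355968^2 + 0.23263813^2 + 0.02192031^2) = 0.61182565
U = k * uc = 2.58 * 0.61182565
U = 1.5785

1.5785


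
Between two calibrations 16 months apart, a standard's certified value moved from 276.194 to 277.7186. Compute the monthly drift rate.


rate = (v2 - v1) / months
= (277.7186 - 276.194) / 16
= 1.5246 / 16
= 0.0953

0.0953


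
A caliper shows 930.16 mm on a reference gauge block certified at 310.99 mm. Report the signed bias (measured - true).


Systematic error = measured - true
= 930.16 - 310.99
= 619.1700

619.1700


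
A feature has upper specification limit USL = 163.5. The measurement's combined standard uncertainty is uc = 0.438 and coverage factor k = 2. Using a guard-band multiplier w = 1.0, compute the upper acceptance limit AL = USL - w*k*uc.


U = k * uc = 2 * 0.438 = 0.876
guard band g = w * U = 1.0 * 0.876 = 0.876
AL = USL - g = 163.5 - 0.876
AL = 162.6240

162.6240


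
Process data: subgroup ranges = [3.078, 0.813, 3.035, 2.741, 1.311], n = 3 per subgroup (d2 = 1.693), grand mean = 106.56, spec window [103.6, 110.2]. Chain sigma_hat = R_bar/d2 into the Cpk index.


R_bar = (3.078 + 0.813 + 3.035 + 2.741 + 1.311) / 5 = 2.1956
sigma = R_bar / d2 = 2.1956 / 1.693 = 1.2968695
Cp = (USL - LSL)/(6*sigma) = (110.2 - 103.6)/(6*1.2968695) = 0.8482
Cpu = (110.2 - 106.56)/(3*1.2968695) = 0.9356
Cpl = (106.56 - 103.6)/(3*1.2968695) = 0.7608
Cpk = min(Cpu, Cpl) = 0.7608

0.7608


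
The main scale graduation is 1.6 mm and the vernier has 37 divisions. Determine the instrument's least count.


LC = MSD / n_div
= 1.6 / 37
= 0.0432

0.0432


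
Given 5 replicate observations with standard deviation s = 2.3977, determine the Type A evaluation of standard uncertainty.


u_A = s / sqrt(n)
u_A = 2.3977 / sqrt(5)
u_A = 2.3977 / 2.236068
u_A = 1.0723

1.0723


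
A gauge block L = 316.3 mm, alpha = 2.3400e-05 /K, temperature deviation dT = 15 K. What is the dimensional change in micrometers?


dL = L * alpha * dT
= 316.3 * 2.3400e-05 * 15
= 0.1110213 mm
dL_um = 0.1110213 * 1000 = 111.0213 um

111.0213


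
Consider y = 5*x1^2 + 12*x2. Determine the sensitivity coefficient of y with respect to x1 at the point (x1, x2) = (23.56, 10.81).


y = 5*x1^2 + 12*x2
dy/dx1 = 2*5*x1
Evaluate at x1 = 23.56: c1 = 10 * 23.56
c1 = 235.6000

235.6000


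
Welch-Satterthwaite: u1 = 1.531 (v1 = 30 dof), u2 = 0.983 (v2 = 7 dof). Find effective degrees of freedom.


uc = sqrt(u1^2 + u2^2) = sqrt(1.531^2 + 0.983^2) = 1.8194092
v_eff = uc^4 / (u1^4/v1 + u2^4/v2)
= 1.8194092^4 / (1.531^4/30 + 0.983^4/7)
= 10.957754 / 0.31652621
v_eff = 34.6188

34.6188


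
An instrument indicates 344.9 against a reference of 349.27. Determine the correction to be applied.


Correction = standard - reading
= 349.27 - 344.9
= 4.3700

4.3700


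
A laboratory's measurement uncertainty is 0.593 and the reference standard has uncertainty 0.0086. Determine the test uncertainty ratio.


TUR = u_lab / u_ref
= 0.593 / 0.0086
= 68.9535

68.9535


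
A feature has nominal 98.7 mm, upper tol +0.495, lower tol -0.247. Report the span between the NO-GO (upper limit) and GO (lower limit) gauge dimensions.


GO = nominal - lower_tol (smallest hole = maximum material condition)
GO = 98.7 - 0.247 = 98.453
NO-GO = nominal + upper_tol (largest hole = least material condition)
NO-GO = 98.7 + 0.495 = 99.195
spread = NO-GO - GO = 99.195 - 98.453 = 0.7420

0.7420


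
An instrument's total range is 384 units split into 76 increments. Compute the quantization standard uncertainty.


resolution = range / divisions
resolution = 384 / 76 = 5.0526316
u_res = resolution / (2*sqrt(3))
u_res = 5.0526316 / 3.4641016
u_res = 1.4586

1.4586


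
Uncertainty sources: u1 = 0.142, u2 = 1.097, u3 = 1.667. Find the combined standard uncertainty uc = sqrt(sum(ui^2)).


uc = sqrt(0.142^2 + 1.097^2 + 1.667^2)
uc = sqrt(4.002462)
uc = 2.0006

2.0006


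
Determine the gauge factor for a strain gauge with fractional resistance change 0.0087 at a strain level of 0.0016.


GF = (dR/R) / epsilon
= 0.0087 / 0.0016
= 5.4375

5.4375


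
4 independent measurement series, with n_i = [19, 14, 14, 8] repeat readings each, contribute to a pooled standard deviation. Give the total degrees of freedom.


nu = sum_i (n_i - 1)
nu = ((19 - 1) + (14 - 1) + (14 - 1) + (8 - 1))
nu = 18 + 13 + 13 + 7
nu = 51

51


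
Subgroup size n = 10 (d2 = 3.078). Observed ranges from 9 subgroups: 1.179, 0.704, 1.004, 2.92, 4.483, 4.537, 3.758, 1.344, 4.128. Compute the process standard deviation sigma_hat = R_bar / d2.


R_bar = (1.179 + 0.704 + 1.004 + 2.92 + 4.483 + 4.537 + 3.758 + 1.344 + 4.128) / 9
R_bar = 24.057 / 9 = 2.673
sigma_hat = R_bar / d2 = 2.673 / 3.078 = 0.8684

0.8684


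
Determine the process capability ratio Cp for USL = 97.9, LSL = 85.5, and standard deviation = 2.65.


Cp = (USL - LSL) / (6 * sigma)
= (97.9 - 85.5) / (6 * 2.65)
= 12.4000 / 15.9000
= 0.7799

0.7799


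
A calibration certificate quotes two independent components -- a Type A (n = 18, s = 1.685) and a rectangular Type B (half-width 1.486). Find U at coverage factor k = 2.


u_A = s / sqrt(n) = 1.685 / sqrt(18) = 0.39715831
u_B = half_width / sqrt(3) = 1.486 / sqrt(3) = 0.8579425
uc = sqrt(u_A^2 + u_B^2) = sqrt(0.39715831^2 + 0.8579425^2) = 0.94540999
U = k * uc = 2 * 0.94540999
U = 1.8908

1.8908


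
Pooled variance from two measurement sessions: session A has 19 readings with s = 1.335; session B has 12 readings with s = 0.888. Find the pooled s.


s_p = sqrt(((n1-1)*s1^2 + (n2-1)*s2^2) / (n1+n2-2))
numerator = (19-1)*1.335^2 + (12-1)*0.888^2 = 32.08005 + 8.673984 = 40.754034
denominator = 19 + 12 - 2 = 29
s_p^2 = 40.754034 / 29 = 1.4053115
s_p = sqrt(1.4053115) = 1.1855

1.1855


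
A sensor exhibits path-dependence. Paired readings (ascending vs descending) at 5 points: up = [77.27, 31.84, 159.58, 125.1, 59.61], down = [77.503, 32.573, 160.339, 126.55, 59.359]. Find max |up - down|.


|77.27 - 77.503| = 0.2330
|31.84 - 32.573| = 0.7330
|159.58 - 160.339| = 0.7590
|125.1 - 126.55| = 1.4500
|59.61 - 59.359| = 0.2510
hysteresis = max(diffs) = 1.4500

1.4500


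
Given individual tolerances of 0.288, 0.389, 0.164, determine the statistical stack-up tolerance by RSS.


RSS = sqrt(0.288^2 + 0.389^2 + 0.164^2)
= sqrt(0.261161)
= 0.5110

0.5110


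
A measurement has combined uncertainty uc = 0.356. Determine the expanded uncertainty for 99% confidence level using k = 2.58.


U = k * uc
U = 2.58 * 0.356
U = 0.9185

0.9185


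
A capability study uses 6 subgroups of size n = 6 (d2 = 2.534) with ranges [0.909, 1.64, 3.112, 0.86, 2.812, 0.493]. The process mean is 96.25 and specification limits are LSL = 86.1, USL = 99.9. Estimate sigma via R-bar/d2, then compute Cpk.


R_bar = (0.909 + 1.64 + 3.112 + 0.86 + 2.812 + 0.493) / 6 = 1.6376667
sigma = R_bar / d2 = 1.6376667 / 2.534 = 0.64627731
Cp = (USL - LSL)/(6*sigma) = (99.9 - 86.1)/(6*0.64627731) = 3.5588
Cpu = (99.9 - 96.25)/(3*0.64627731) = 1.8826
Cpl = (96.25 - 86.1)/(3*0.64627731) = 5.2351
Cpk = min(Cpu, Cpl) = 1.8826

1.8826


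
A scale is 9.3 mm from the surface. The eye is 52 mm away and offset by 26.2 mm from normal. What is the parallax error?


error = h * offset / d
= 9.3 * 26.2 / 52
= 4.6858

4.6858


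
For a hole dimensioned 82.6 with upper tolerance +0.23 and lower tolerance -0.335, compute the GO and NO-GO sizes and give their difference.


GO = nominal - lower_tol (smallest hole = maximum material condition)
GO = 82.6 - 0.335 = 82.265
NO-GO = nominal + upper_tol (largest hole = least material condition)
NO-GO = 82.6 + 0.23 = 82.83
spread = NO-GO - GO = 82.83 - 82.265 = 0.5650

0.5650


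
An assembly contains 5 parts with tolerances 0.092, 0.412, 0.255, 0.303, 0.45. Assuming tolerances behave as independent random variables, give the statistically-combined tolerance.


RSS = sqrt(0.092^2 + 0.412^2 + 0.255^2 + 0.303^2 + 0.45^2)
= sqrt(0.537542)
= 0.7332

0.7332


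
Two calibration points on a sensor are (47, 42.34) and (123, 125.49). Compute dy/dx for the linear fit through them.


slope = (y2 - y1) / (x2 - x1)
= (125.49 - 42.34) / (123 - 47)
= 83.1500 / 76
= 1.0941

1.0941


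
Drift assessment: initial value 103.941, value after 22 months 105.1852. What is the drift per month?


rate = (v2 - v1) / months
= (105.1852 - 103.941) / 22
= 1.2442 / 22
= 0.0566

0.0566


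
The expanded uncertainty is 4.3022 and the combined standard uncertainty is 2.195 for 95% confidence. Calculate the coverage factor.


k = U / uc
k = 4.3022 / 2.195
k = 1.96

1.96


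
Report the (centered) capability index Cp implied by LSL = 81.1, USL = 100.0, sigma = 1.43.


Cp = (USL - LSL) / (6 * sigma)
= (100.0 - 81.1) / (6 * 1.43)
= 18.9000 / 8.5800
= 2.2028

2.2028


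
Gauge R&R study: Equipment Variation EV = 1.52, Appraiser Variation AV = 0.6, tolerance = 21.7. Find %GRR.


GRR = sqrt(EV^2 + AV^2) = sqrt(1.52^2 + 0.6^2) = 1.6341359
%GRR = GRR / tol * 100 = 1.6341359 / 21.7 * 100
%GRR = 7.5306

7.5306


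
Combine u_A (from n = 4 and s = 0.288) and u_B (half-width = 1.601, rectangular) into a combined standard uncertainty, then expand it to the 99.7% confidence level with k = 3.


u_A = s / sqrt(n) = 0.288 / sqrt(4) = 0.144
u_B = half_width / sqrt(3) = 1.601 / sqrt(3) = 0.92433778
uc = sqrt(u_A^2 + u_B^2) = sqrt(0.144^2 + 0.92433778^2) = 0.93548722
U = k * uc = 3 * 0.93548722
U = 2.8065

2.8065


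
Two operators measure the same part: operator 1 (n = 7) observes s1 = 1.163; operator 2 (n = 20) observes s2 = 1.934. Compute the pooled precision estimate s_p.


s_p = sqrt(((n1-1)*s1^2 + (n2-1)*s2^2) / (n1+n2-2))
numerator = (7-1)*1.163^2 + (20-1)*1.934^2 = 8.115414 + 71.066764 = 79.182178
denominator = 7 + 20 - 2 = 25
s_p^2 = 79.182178 / 25 = 3.1672871
s_p = sqrt(3.1672871) = 1.7797

1.7797


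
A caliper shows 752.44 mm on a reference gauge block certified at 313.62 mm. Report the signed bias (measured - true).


Systematic error = measured - true
= 752.44 - 313.62
= 438.8200

438.8200


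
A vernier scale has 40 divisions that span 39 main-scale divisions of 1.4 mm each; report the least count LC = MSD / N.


LC = MSD / n_div
= 1.4 / 40
= 0.0350

0.0350


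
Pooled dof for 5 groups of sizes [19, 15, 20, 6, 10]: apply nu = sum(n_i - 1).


nu = sum_i (n_i - 1)
nu = ((19 - 1) + (15 - 1) + (20 - 1) + (6 - 1) + (10 - 1))
nu = 18 + 14 + 19 + 5 + 9
nu = 65

65


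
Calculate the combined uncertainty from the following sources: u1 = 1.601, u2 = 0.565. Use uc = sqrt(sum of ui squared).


uc = sqrt(1.601^2 + 0.565^2)
uc = sqrt(2.882426)
uc = 1.6978

1.6978


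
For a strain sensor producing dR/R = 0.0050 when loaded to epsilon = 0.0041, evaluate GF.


GF = (dR/R) / epsilon
= 0.0050 / 0.0041
= 1.2195

1.2195


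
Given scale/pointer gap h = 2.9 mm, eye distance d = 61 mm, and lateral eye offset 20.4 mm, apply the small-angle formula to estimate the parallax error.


error = h * offset / d
= 2.9 * 20.4 / 61
= 0.9698

0.9698


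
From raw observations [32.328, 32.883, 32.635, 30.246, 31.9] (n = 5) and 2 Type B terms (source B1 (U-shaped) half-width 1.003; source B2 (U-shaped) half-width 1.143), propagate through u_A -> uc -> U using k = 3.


mean = (32.328 + 32.883 + 32.635 + 30.246 + 31.9) / 5 = 31.9984
s = sqrt(sum((x - mean)^2)/(n-1)) = 1.0460642
u_A = s / sqrt(n) = 1.0460642 / sqrt(5) = 0.46781413
u_B1 = 1.003 / sqrt(2) = 0.7092281
u_B2 = 1.143 / sqrt(2) = 0.80822305
uc = sqrt(0.46781413^2 + 0.7092281^2 + 0.80822305^2) = 1.1726376
U = k * uc = 3 * 1.1726376
U = 3.5179

3.5179


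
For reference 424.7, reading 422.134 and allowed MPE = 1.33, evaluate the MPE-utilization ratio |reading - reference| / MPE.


e = indication - reference = 422.134 - 424.7 = -2.5660
|e| = 2.5660
ratio = |e| / MPE = 2.5660 / 1.33
ratio = 1.9293

1.9293


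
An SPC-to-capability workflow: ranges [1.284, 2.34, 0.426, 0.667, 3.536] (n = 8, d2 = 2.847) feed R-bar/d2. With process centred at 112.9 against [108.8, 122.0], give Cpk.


R_bar = (1.284 + 2.34 + 0.426 + 0.667 + 3.536) / 5 = 1.6506
sigma = R_bar / d2 = 1.6506 / 2.847 = 0.57976818
Cp = (USL - LSL)/(6*sigma) = (122.0 - 108.8)/(6*0.57976818) = 3.7946
Cpu = (122.0 - 112.9)/(3*0.57976818) = 5.2320
Cpl = (112.9 - 108.8)/(3*0.57976818) = 2.3573
Cpk = min(Cpu, Cpl) = 2.3573

2.3573


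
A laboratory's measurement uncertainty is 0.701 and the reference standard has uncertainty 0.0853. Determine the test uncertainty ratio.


TUR = u_lab / u_ref
= 0.701 / 0.0853
= 8.2181

8.2181


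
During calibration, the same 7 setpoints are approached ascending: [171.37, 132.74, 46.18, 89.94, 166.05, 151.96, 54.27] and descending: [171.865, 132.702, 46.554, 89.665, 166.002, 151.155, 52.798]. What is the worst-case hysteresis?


|171.37 - 171.865| = 0.4950
|132.74 - 132.702| = 0.0380
|46.18 - 46.554| = 0.3740
|89.94 - 89.665| = 0.2750
|166.05 - 166.002| = 0.0480
|151.96 - 151.155| = 0.8050
|54.27 - 52.798| = 1.4720
hysteresis = max(diffs) = 1.4720

1.4720


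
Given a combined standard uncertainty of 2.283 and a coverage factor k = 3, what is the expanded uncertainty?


U = k * uc
U = 3 * 2.283
U = 6.8490

6.8490


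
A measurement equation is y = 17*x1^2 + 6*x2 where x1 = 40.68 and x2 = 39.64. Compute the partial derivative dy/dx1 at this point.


y = 17*x1^2 + 6*x2
dy/dx1 = 2*17*x1
Evaluate at x1 = 40.68: c1 = 34 * 40.68
c1 = 1383.1200

1383.1200


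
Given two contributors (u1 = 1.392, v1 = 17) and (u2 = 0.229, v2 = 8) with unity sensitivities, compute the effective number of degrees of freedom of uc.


uc = sqrt(u1^2 + u2^2) = sqrt(1.392^2 + 0.229^2) = 1.4107108
v_eff = uc^4 / (u1^4/v1 + u2^4/v2)
= 1.4107108^4 / (1.392^4/17 + 0.229^4/8)
= 3.9605178 / 0.22119916
v_eff = 17.9048

17.9048


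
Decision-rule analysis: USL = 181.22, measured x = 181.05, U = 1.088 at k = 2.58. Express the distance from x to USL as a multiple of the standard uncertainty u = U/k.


u = U / k = 1.088 / 2.58 = 0.42170543
margin = |USL - x| = |181.22 - 181.05| = 0.17
z = margin / u = 0.17 / 0.42170543
z = 0.4031

0.4031


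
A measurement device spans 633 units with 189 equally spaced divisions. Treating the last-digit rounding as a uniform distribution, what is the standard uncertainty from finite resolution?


resolution = range / divisions
resolution = 633 / 189 = 3.3492063
u_res = resolution / (2*sqrt(3))
u_res = 3.3492063 / 3.4641016
u_res = 0.9668

0.9668


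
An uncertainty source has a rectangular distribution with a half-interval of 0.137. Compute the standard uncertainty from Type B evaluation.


u_B = half_width / sqrt(3)
u_B = 0.137 / 1.7320508
u_B = 0.0791

0.0791


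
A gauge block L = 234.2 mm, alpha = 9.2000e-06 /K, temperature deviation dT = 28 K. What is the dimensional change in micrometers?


dL = L * alpha * dT
= 234.2 * 9.2000e-06 * 28
= 0.0603299 mm
dL_um = 0.0603299 * 1000 = 60.3299 um

60.3299


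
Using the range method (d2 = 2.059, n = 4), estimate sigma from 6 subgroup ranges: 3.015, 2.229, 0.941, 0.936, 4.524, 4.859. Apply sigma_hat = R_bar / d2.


R_bar = (3.015 + 2.229 + 0.941 + 0.936 + 4.524 + 4.859) / 6
R_bar = 16.504 / 6 = 2.7506667
sigma_hat = R_bar / d2 = 2.7506667 / 2.059 = 1.3359

1.3359


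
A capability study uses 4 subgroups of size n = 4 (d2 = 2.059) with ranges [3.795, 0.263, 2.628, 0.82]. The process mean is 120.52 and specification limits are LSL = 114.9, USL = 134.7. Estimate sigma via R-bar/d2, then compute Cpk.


R_bar = (3.795 + 0.263 + 2.628 + 0.82) / 4 = 1.8765
sigma = R_bar / d2 = 1.8765 / 2.059 = 0.91136474
Cp = (USL - LSL)/(6*sigma) = (134.7 - 114.9)/(6*0.91136474) = 3.6209
Cpu = (134.7 - 120.52)/(3*0.91136474) = 5.1864
Cpl = (120.52 - 114.9)/(3*0.91136474) = 2.0555
Cpk = min(Cpu, Cpl) = 2.0555

2.0555


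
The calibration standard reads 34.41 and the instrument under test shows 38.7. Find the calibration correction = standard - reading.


Correction = standard - reading
= 34.41 - 38.7
= -4.2900

-4.2900


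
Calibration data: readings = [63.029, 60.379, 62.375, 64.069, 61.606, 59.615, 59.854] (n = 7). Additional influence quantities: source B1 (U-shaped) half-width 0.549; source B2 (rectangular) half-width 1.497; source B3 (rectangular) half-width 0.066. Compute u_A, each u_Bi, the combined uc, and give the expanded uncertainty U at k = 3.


mean = (63.029 + 60.379 + 62.375 + 64.069 + 61.606 + 59.615 + 59.854) / 7 = 61.561
s = sqrt(sum((x - mean)^2)/(n-1)) = 1.6934973
u_A = s / sqrt(n) = 1.6934973 / sqrt(7) = 0.64008181
u_B1 = 0.549 / sqrt(2) = 0.38820162
u_B2 = 1.497 / sqrt(3) = 0.86429335
u_B3 = 0.066 / sqrt(3) = 0.038105118
uc = sqrt(0.64008181^2 + 0.38820162^2 + 0.86429335^2 + 0.038105118^2) = 1.1440543
U = k * uc = 3 * 1.1440543
U = 3.4322

3.4322


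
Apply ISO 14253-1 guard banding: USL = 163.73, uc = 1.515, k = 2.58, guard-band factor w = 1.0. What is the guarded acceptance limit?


U = k * uc = 2.58 * 1.515 = 3.9087
guard band g = w * U = 1.0 * 3.9087 = 3.9087
AL = USL - g = 163.73 - 3.9087
AL = 159.8213

159.8213


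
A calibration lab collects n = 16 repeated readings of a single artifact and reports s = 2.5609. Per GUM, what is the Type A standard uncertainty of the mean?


u_A = s / sqrt(n)
u_A = 2.5609 / sqrt(16)
u_A = 2.5609 / 4
u_A = 0.6402

0.6402


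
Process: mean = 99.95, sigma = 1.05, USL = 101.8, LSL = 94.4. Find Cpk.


Cpu = (USL - mean) / (3*sigma) = (101.8 - 99.95) / (3*1.05) = 0.5873
Cpl = (mean - LSL) / (3*sigma) = (99.95 - 94.4) / (3*1.05) = 1.7619
Cpk = min(Cpu, Cpl) = 0.5873

0.5873


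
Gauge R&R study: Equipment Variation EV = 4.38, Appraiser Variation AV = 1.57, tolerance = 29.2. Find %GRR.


GRR = sqrt(EV^2 + AV^2) = sqrt(4.38^2 + 1.57^2) = 4.6528808
%GRR = GRR / tol * 100 = 4.6528808 / 29.2 * 100
%GRR = 15.9345

15.9345


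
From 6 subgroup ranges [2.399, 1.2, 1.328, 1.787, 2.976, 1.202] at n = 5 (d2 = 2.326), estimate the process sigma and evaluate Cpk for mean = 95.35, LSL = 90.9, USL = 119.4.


R_bar = (2.399 + 1.2 + 1.328 + 1.787 + 2.976 + 1.202) / 6 = 1.8153333
sigma = R_bar / d2 = 1.8153333 / 2.326 = 0.78045284
Cp = (USL - LSL)/(6*sigma) = (119.4 - 90.9)/(6*0.78045284) = 6.0862
Cpu = (119.4 - 95.35)/(3*0.78045284) = 10.2718
Cpl = (95.35 - 90.9)/(3*0.78045284) = 1.9006
Cpk = min(Cpu, Cpl) = 1.9006

1.9006


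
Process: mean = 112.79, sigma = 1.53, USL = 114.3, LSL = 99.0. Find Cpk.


Cpu = (USL - mean) / (3*sigma) = (114.3 - 112.79) / (3*1.53) = 0.3290
Cpl = (mean - LSL) / (3*sigma) = (112.79 - 99.0) / (3*1.53) = 3.0044
Cpk = min(Cpu, Cpl) = 0.3290

0.3290


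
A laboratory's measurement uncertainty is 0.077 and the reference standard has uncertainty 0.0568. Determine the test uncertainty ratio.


TUR = u_lab / u_ref
= 0.077 / 0.0568
= 1.3556

1.3556


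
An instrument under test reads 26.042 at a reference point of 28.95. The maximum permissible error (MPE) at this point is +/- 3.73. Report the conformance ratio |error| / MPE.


e = indication - reference = 26.042 - 28.95 = -2.9080
|e| = 2.9080
ratio = |e| / MPE = 2.9080 / 3.73
ratio = 0.7796

0.7796


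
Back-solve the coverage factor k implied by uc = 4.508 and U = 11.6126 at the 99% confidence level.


k = U / uc
k = 11.6126 / 4.508
k = 2.576

2.576


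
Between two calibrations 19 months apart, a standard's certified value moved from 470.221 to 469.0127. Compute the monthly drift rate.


rate = (v2 - v1) / months
= (469.0127 - 470.221) / 19
= -1.2083 / 19
= -0.0636

-0.0636


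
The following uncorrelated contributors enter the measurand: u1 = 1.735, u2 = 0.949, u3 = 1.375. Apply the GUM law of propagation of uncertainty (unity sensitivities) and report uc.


uc = sqrt(1.735^2 + 0.949^2 + 1.375^2)
uc = sqrt(5.801451)
uc = 2.4086

2.4086


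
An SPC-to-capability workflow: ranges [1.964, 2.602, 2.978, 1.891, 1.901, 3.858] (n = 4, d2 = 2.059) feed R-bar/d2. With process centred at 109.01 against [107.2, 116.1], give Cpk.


R_bar = (1.964 + 2.602 + 2.978 + 1.891 + 1.901 + 3.858) / 6 = 2.5323333
sigma = R_bar / d2 = 2.5323333 / 2.059 = 1.229885
Cp = (USL - LSL)/(6*sigma) = (116.1 - 107.2)/(6*1.229885) = 1.2061
Cpu = (116.1 - 109.01)/(3*1.229885) = 1.9216
Cpl = (109.01 - 107.2)/(3*1.229885) = 0.4906
Cpk = min(Cpu, Cpl) = 0.4906

0.4906


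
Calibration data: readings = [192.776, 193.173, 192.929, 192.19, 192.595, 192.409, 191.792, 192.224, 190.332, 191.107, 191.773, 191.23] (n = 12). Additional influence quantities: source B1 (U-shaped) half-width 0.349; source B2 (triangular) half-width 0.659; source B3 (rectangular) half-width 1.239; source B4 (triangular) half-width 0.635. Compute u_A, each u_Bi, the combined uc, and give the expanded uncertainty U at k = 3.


mean = (192.776 + 193.173 + 192.929 + 192.19 + 192.595 + 192.409 + 191.792 + 192.224 + 190.332 + 191.107 + 191.773 + 191.23) / 12 = 192.0441667
s = sqrt(sum((x - mean)^2)/(n-1)) = 0.83626255
u_A = s / sqrt(n) = 0.83626255 / sqrt(12) = 0.2414082
u_B1 = 0.349 / sqrt(2) = 0.24678027
u_B2 = 0.659 / sqrt(6) = 0.26903562
u_B3 = 1.239 / sqrt(3) = 0.71533698
u_B4 = 0.635 / sqrt(6) = 0.25923766
uc = sqrt(0.2414082^2 + 0.24678027^2 + 0.26903562^2 + 0.71533698^2 + 0.25923766^2) = 0.87776406
U = k * uc = 3 * 0.87776406
U = 2.6333

2.6333
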